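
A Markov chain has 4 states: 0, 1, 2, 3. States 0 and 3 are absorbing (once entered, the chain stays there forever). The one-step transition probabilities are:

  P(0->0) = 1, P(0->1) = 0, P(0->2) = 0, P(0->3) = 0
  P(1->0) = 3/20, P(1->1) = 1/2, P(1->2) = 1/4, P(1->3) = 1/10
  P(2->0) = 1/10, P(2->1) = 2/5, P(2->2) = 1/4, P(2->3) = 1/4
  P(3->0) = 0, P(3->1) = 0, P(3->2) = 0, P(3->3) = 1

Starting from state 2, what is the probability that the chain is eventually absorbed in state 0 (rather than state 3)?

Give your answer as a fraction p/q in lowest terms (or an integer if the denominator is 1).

Answer: 2/5

Derivation:
Let a_i = P(absorbed in 0 | start in state i).
Boundary conditions: a_0 = 1, a_3 = 0.
For each transient state i, a_i = sum_j P(i->j) * a_j:
  a_1 = 3/20*a_0 + 1/2*a_1 + 1/4*a_2 + 1/10*a_3
  a_2 = 1/10*a_0 + 2/5*a_1 + 1/4*a_2 + 1/4*a_3

Substituting a_0 = 1 and a_3 = 0, rearrange to (I - Q) a = r where r[i] = P(i -> 0):
  [1/2, -1/4] . (a_1, a_2) = 3/20
  [-2/5, 3/4] . (a_1, a_2) = 1/10

Solving yields:
  a_1 = 1/2
  a_2 = 2/5

Starting state is 2, so the absorption probability is a_2 = 2/5.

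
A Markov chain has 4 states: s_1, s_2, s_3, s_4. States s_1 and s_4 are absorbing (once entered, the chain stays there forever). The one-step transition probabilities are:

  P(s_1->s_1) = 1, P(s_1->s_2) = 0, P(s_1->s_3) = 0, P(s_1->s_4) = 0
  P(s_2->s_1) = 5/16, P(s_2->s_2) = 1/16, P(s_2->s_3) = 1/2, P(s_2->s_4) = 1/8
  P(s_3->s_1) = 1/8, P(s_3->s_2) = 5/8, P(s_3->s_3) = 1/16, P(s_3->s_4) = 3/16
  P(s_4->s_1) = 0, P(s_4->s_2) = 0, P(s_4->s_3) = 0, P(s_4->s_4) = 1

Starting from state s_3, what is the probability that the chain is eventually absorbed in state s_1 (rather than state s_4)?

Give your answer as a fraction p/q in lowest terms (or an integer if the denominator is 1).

Answer: 16/29

Derivation:
Let a_i = P(absorbed in s_1 | start in state i).
Boundary conditions: a_s_1 = 1, a_s_4 = 0.
For each transient state i, a_i = sum_j P(i->j) * a_j:
  a_s_2 = 5/16*a_s_1 + 1/16*a_s_2 + 1/2*a_s_3 + 1/8*a_s_4
  a_s_3 = 1/8*a_s_1 + 5/8*a_s_2 + 1/16*a_s_3 + 3/16*a_s_4

Substituting a_s_1 = 1 and a_s_4 = 0, rearrange to (I - Q) a = r where r[i] = P(i -> s_1):
  [15/16, -1/2] . (a_s_2, a_s_3) = 5/16
  [-5/8, 15/16] . (a_s_2, a_s_3) = 1/8

Solving yields:
  a_s_2 = 91/145
  a_s_3 = 16/29

Starting state is s_3, so the absorption probability is a_s_3 = 16/29.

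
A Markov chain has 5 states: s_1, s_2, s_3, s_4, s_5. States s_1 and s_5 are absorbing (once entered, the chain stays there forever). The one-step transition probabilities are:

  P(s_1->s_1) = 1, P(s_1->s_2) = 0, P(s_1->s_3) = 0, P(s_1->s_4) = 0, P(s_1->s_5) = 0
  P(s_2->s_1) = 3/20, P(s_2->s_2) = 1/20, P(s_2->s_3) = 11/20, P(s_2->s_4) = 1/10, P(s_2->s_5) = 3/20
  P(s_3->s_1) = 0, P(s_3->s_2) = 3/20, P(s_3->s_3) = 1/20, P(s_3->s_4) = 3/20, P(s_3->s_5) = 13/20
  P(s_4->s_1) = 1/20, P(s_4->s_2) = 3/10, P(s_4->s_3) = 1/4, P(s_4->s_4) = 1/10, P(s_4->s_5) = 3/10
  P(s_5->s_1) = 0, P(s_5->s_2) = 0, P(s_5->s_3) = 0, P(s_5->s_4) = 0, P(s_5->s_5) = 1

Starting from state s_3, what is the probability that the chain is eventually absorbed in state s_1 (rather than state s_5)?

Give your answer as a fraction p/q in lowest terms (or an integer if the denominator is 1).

Answer: 93/1721

Derivation:
Let a_i = P(absorbed in s_1 | start in state i).
Boundary conditions: a_s_1 = 1, a_s_5 = 0.
For each transient state i, a_i = sum_j P(i->j) * a_j:
  a_s_2 = 3/20*a_s_1 + 1/20*a_s_2 + 11/20*a_s_3 + 1/10*a_s_4 + 3/20*a_s_5
  a_s_3 = 0*a_s_1 + 3/20*a_s_2 + 1/20*a_s_3 + 3/20*a_s_4 + 13/20*a_s_5
  a_s_4 = 1/20*a_s_1 + 3/10*a_s_2 + 1/4*a_s_3 + 1/10*a_s_4 + 3/10*a_s_5

Substituting a_s_1 = 1 and a_s_5 = 0, rearrange to (I - Q) a = r where r[i] = P(i -> s_1):
  [19/20, -11/20, -1/10] . (a_s_2, a_s_3, a_s_4) = 3/20
  [-3/20, 19/20, -3/20] . (a_s_2, a_s_3, a_s_4) = 0
  [-3/10, -1/4, 9/10] . (a_s_2, a_s_3, a_s_4) = 1/20

Solving yields:
  a_s_2 = 1052/5163
  a_s_3 = 93/1721
  a_s_4 = 715/5163

Starting state is s_3, so the absorption probability is a_s_3 = 93/1721.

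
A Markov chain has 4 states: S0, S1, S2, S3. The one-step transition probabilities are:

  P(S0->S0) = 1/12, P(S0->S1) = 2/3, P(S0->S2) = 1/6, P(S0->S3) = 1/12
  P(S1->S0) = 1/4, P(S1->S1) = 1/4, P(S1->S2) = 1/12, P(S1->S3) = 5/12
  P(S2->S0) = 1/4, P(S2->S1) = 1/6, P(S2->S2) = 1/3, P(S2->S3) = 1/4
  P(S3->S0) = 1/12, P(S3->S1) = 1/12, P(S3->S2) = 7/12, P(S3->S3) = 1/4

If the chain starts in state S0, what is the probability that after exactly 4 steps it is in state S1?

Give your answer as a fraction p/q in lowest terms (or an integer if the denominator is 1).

Answer: 5089/20736

Derivation:
Computing P^4 by repeated multiplication:
P^1 =
  S0: [1/12, 2/3, 1/6, 1/12]
  S1: [1/4, 1/4, 1/12, 5/12]
  S2: [1/4, 1/6, 1/3, 1/4]
  S3: [1/12, 1/12, 7/12, 1/4]
P^2 =
  S0: [2/9, 37/144, 25/144, 25/72]
  S1: [5/36, 5/18, 1/3, 1/4]
  S2: [1/6, 41/144, 5/16, 17/72]
  S3: [7/36, 7/36, 13/36, 1/4]
P^3 =
  S0: [67/432, 467/1728, 551/1728, 221/864]
  S1: [5/27, 103/432, 131/432, 59/216]
  S2: [79/432, 439/1728, 169/576, 233/864]
  S3: [19/108, 7/27, 17/54, 1/4]
P^4 =
  S0: [941/5184, 5089/20736, 6301/20736, 2791/10368]
  S1: [25/144, 443/1728, 1613/5184, 671/2592]
  S2: [905/5184, 1775/6912, 6361/20736, 905/3456]
  S3: [29/162, 331/1296, 391/1296, 19/72]

(P^4)[S0 -> S1] = 5089/20736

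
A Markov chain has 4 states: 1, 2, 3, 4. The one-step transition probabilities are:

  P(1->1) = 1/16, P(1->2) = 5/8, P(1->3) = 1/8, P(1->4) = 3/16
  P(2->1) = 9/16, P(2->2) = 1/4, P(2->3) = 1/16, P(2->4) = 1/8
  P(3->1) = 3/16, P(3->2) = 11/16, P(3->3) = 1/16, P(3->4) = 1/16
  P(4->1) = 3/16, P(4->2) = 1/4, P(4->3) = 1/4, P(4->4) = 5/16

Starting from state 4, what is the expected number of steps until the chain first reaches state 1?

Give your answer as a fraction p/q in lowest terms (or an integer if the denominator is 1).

Answer: 400/123

Derivation:
Let h_i = expected steps to first reach 1 from state i.
Boundary: h_1 = 0.
First-step equations for the other states:
  h_2 = 1 + 9/16*h_1 + 1/4*h_2 + 1/16*h_3 + 1/8*h_4
  h_3 = 1 + 3/16*h_1 + 11/16*h_2 + 1/16*h_3 + 1/16*h_4
  h_4 = 1 + 3/16*h_1 + 1/4*h_2 + 1/4*h_3 + 5/16*h_4

Substituting h_1 = 0 and rearranging gives the linear system (I - Q) h = 1:
  [3/4, -1/16, -1/8] . (h_2, h_3, h_4) = 1
  [-11/16, 15/16, -1/16] . (h_2, h_3, h_4) = 1
  [-1/4, -1/4, 11/16] . (h_2, h_3, h_4) = 1

Solving yields:
  h_2 = 3376/1599
  h_3 = 4528/1599
  h_4 = 400/123

Starting state is 4, so the expected hitting time is h_4 = 400/123.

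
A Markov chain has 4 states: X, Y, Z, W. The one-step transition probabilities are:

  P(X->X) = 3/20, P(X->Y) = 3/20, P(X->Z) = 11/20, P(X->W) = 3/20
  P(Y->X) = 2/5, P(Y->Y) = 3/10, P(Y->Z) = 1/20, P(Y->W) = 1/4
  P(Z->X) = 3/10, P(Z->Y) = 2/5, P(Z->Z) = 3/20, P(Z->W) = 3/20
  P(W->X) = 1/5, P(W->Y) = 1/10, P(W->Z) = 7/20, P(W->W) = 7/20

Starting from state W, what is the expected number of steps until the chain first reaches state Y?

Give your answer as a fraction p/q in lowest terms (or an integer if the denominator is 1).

Let h_i = expected steps to first reach Y from state i.
Boundary: h_Y = 0.
First-step equations for the other states:
  h_X = 1 + 3/20*h_X + 3/20*h_Y + 11/20*h_Z + 3/20*h_W
  h_Z = 1 + 3/10*h_X + 2/5*h_Y + 3/20*h_Z + 3/20*h_W
  h_W = 1 + 1/5*h_X + 1/10*h_Y + 7/20*h_Z + 7/20*h_W

Substituting h_Y = 0 and rearranging gives the linear system (I - Q) h = 1:
  [17/20, -11/20, -3/20] . (h_X, h_Z, h_W) = 1
  [-3/10, 17/20, -3/20] . (h_X, h_Z, h_W) = 1
  [-1/5, -7/20, 13/20] . (h_X, h_Z, h_W) = 1

Solving yields:
  h_X = 56/13
  h_Z = 46/13
  h_W = 62/13

Starting state is W, so the expected hitting time is h_W = 62/13.

Answer: 62/13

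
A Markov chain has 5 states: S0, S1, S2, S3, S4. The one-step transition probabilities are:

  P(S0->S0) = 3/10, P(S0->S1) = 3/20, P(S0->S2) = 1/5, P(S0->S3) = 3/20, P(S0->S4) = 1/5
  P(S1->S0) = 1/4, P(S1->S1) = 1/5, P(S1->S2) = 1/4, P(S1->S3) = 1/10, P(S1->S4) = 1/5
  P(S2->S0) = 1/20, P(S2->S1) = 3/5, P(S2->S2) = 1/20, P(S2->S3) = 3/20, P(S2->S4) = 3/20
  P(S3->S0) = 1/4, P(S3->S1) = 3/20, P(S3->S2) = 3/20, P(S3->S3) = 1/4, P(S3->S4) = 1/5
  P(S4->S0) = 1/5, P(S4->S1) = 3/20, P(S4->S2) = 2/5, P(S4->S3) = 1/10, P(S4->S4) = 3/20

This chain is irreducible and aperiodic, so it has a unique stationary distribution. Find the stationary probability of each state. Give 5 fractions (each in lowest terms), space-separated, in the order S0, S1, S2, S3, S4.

The stationary distribution satisfies pi = pi * P, i.e.:
  pi_S0 = 3/10*pi_S0 + 1/4*pi_S1 + 1/20*pi_S2 + 1/4*pi_S3 + 1/5*pi_S4
  pi_S1 = 3/20*pi_S0 + 1/5*pi_S1 + 3/5*pi_S2 + 3/20*pi_S3 + 3/20*pi_S4
  pi_S2 = 1/5*pi_S0 + 1/4*pi_S1 + 1/20*pi_S2 + 3/20*pi_S3 + 2/5*pi_S4
  pi_S3 = 3/20*pi_S0 + 1/10*pi_S1 + 3/20*pi_S2 + 1/4*pi_S3 + 1/10*pi_S4
  pi_S4 = 1/5*pi_S0 + 1/5*pi_S1 + 3/20*pi_S2 + 1/5*pi_S3 + 3/20*pi_S4
with normalization: pi_S0 + pi_S1 + pi_S2 + pi_S3 + pi_S4 = 1.

Using the first 4 balance equations plus normalization, the linear system A*pi = b is:
  [-7/10, 1/4, 1/20, 1/4, 1/5] . pi = 0
  [3/20, -4/5, 3/5, 3/20, 3/20] . pi = 0
  [1/5, 1/4, -19/20, 3/20, 2/5] . pi = 0
  [3/20, 1/10, 3/20, -3/4, 1/10] . pi = 0
  [1, 1, 1, 1, 1] . pi = 1

Solving yields:
  pi_S0 = 17063/81491
  pi_S1 = 20985/81491
  pi_S2 = 902/4289
  pi_S3 = 11599/81491
  pi_S4 = 774/4289

Verification (pi * P):
  17063/81491*3/10 + 20985/81491*1/4 + 902/4289*1/20 + 11599/81491*1/4 + 774/4289*1/5 = 17063/81491 = pi_S0  (ok)
  17063/81491*3/20 + 20985/81491*1/5 + 902/4289*3/5 + 11599/81491*3/20 + 774/4289*3/20 = 20985/81491 = pi_S1  (ok)
  17063/81491*1/5 + 20985/81491*1/4 + 902/4289*1/20 + 11599/81491*3/20 + 774/4289*2/5 = 902/4289 = pi_S2  (ok)
  17063/81491*3/20 + 20985/81491*1/10 + 902/4289*3/20 + 11599/81491*1/4 + 774/4289*1/10 = 11599/81491 = pi_S3  (ok)
  17063/81491*1/5 + 20985/81491*1/5 + 902/4289*3/20 + 11599/81491*1/5 + 774/4289*3/20 = 774/4289 = pi_S4  (ok)

Answer: 17063/81491 20985/81491 902/4289 11599/81491 774/4289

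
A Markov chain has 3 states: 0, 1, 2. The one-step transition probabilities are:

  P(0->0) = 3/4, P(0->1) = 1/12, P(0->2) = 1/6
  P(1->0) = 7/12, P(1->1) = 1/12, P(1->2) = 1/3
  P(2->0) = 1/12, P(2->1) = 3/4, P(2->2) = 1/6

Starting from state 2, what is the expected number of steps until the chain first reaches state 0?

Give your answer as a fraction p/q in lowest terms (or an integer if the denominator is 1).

Answer: 120/37

Derivation:
Let h_i = expected steps to first reach 0 from state i.
Boundary: h_0 = 0.
First-step equations for the other states:
  h_1 = 1 + 7/12*h_0 + 1/12*h_1 + 1/3*h_2
  h_2 = 1 + 1/12*h_0 + 3/4*h_1 + 1/6*h_2

Substituting h_0 = 0 and rearranging gives the linear system (I - Q) h = 1:
  [11/12, -1/3] . (h_1, h_2) = 1
  [-3/4, 5/6] . (h_1, h_2) = 1

Solving yields:
  h_1 = 84/37
  h_2 = 120/37

Starting state is 2, so the expected hitting time is h_2 = 120/37.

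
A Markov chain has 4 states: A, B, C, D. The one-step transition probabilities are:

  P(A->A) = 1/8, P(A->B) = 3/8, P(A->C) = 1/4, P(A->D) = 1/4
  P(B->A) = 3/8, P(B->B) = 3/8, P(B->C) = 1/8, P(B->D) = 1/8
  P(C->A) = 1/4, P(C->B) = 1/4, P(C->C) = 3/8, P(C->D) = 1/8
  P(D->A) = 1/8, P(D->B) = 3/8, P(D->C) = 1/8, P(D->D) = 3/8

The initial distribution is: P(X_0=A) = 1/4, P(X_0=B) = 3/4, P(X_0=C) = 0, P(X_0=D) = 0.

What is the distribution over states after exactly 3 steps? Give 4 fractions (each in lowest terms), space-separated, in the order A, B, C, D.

Answer: 245/1024 179/512 421/2048 421/2048

Derivation:
Propagating the distribution step by step (d_{t+1} = d_t * P):
d_0 = (A=1/4, B=3/4, C=0, D=0)
  d_1[A] = 1/4*1/8 + 3/4*3/8 + 0*1/4 + 0*1/8 = 5/16
  d_1[B] = 1/4*3/8 + 3/4*3/8 + 0*1/4 + 0*3/8 = 3/8
  d_1[C] = 1/4*1/4 + 3/4*1/8 + 0*3/8 + 0*1/8 = 5/32
  d_1[D] = 1/4*1/4 + 3/4*1/8 + 0*1/8 + 0*3/8 = 5/32
d_1 = (A=5/16, B=3/8, C=5/32, D=5/32)
  d_2[A] = 5/16*1/8 + 3/8*3/8 + 5/32*1/4 + 5/32*1/8 = 61/256
  d_2[B] = 5/16*3/8 + 3/8*3/8 + 5/32*1/4 + 5/32*3/8 = 91/256
  d_2[C] = 5/16*1/4 + 3/8*1/8 + 5/32*3/8 + 5/32*1/8 = 13/64
  d_2[D] = 5/16*1/4 + 3/8*1/8 + 5/32*1/8 + 5/32*3/8 = 13/64
d_2 = (A=61/256, B=91/256, C=13/64, D=13/64)
  d_3[A] = 61/256*1/8 + 91/256*3/8 + 13/64*1/4 + 13/64*1/8 = 245/1024
  d_3[B] = 61/256*3/8 + 91/256*3/8 + 13/64*1/4 + 13/64*3/8 = 179/512
  d_3[C] = 61/256*1/4 + 91/256*1/8 + 13/64*3/8 + 13/64*1/8 = 421/2048
  d_3[D] = 61/256*1/4 + 91/256*1/8 + 13/64*1/8 + 13/64*3/8 = 421/2048
d_3 = (A=245/1024, B=179/512, C=421/2048, D=421/2048)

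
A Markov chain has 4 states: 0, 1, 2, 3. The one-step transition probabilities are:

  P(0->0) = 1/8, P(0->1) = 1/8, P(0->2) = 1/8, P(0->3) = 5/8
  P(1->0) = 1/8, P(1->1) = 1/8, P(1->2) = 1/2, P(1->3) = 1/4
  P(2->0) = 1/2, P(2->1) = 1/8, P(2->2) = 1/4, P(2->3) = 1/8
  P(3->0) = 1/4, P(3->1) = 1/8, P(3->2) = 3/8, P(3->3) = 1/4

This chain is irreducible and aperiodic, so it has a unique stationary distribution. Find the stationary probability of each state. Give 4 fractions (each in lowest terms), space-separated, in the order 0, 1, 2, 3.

The stationary distribution satisfies pi = pi * P, i.e.:
  pi_0 = 1/8*pi_0 + 1/8*pi_1 + 1/2*pi_2 + 1/4*pi_3
  pi_1 = 1/8*pi_0 + 1/8*pi_1 + 1/8*pi_2 + 1/8*pi_3
  pi_2 = 1/8*pi_0 + 1/2*pi_1 + 1/4*pi_2 + 3/8*pi_3
  pi_3 = 5/8*pi_0 + 1/4*pi_1 + 1/8*pi_2 + 1/4*pi_3
with normalization: pi_0 + pi_1 + pi_2 + pi_3 = 1.

Using the first 3 balance equations plus normalization, the linear system A*pi = b is:
  [-7/8, 1/8, 1/2, 1/4] . pi = 0
  [1/8, -7/8, 1/8, 1/8] . pi = 0
  [1/8, 1/2, -3/4, 3/8] . pi = 0
  [1, 1, 1, 1] . pi = 1

Solving yields:
  pi_0 = 37/136
  pi_1 = 1/8
  pi_2 = 39/136
  pi_3 = 43/136

Verification (pi * P):
  37/136*1/8 + 1/8*1/8 + 39/136*1/2 + 43/136*1/4 = 37/136 = pi_0  (ok)
  37/136*1/8 + 1/8*1/8 + 39/136*1/8 + 43/136*1/8 = 1/8 = pi_1  (ok)
  37/136*1/8 + 1/8*1/2 + 39/136*1/4 + 43/136*3/8 = 39/136 = pi_2  (ok)
  37/136*5/8 + 1/8*1/4 + 39/136*1/8 + 43/136*1/4 = 43/136 = pi_3  (ok)

Answer: 37/136 1/8 39/136 43/136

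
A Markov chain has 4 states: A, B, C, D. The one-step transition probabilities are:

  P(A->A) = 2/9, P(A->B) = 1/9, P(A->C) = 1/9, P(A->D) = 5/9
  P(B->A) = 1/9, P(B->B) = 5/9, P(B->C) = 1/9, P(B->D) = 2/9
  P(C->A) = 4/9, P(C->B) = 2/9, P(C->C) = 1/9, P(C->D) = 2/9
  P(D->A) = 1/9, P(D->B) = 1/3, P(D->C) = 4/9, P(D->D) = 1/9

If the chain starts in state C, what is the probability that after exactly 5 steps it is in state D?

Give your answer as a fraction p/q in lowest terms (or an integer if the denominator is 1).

Computing P^5 by repeated multiplication:
P^1 =
  A: [2/9, 1/9, 1/9, 5/9]
  B: [1/9, 5/9, 1/9, 2/9]
  C: [4/9, 2/9, 1/9, 2/9]
  D: [1/9, 1/3, 4/9, 1/9]
P^2 =
  A: [14/81, 8/27, 8/27, 19/81]
  B: [13/81, 34/81, 5/27, 19/81]
  C: [16/81, 22/81, 5/27, 28/81]
  D: [22/81, 1/3, 4/27, 20/81]
P^3 =
  A: [167/729, 239/729, 46/243, 185/729]
  B: [139/729, 10/27, 46/243, 182/729]
  C: [142/729, 80/243, 55/243, 182/729]
  D: [139/729, 241/729, 47/243, 208/729]
P^4 =
  A: [1310/6561, 731/2187, 428/2187, 1774/6561]
  B: [1282/6561, 2311/6561, 425/2187, 1693/6561]
  C: [1366/6561, 2218/6561, 425/2187, 1702/6561]
  D: [1291/6561, 250/729, 451/2187, 1667/6561]
P^5 =
  A: [11723/59049, 20165/59049, 3961/19683, 15278/59049]
  B: [11668/59049, 758/2187, 3880/19683, 15275/59049]
  C: [11752/59049, 6704/19683, 3889/19683, 15518/59049]
  D: [11911/59049, 20248/59049, 3854/19683, 15328/59049]

(P^5)[C -> D] = 15518/59049

Answer: 15518/59049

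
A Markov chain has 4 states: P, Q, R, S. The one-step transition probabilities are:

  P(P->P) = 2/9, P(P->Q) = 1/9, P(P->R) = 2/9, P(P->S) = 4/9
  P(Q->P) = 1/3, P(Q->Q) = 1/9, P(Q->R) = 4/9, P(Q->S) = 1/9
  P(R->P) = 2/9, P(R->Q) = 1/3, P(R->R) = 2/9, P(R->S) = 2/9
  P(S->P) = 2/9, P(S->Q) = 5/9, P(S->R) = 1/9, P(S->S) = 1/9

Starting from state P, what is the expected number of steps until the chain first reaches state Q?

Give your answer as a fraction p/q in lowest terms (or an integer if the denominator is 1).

Let h_i = expected steps to first reach Q from state i.
Boundary: h_Q = 0.
First-step equations for the other states:
  h_P = 1 + 2/9*h_P + 1/9*h_Q + 2/9*h_R + 4/9*h_S
  h_R = 1 + 2/9*h_P + 1/3*h_Q + 2/9*h_R + 2/9*h_S
  h_S = 1 + 2/9*h_P + 5/9*h_Q + 1/9*h_R + 1/9*h_S

Substituting h_Q = 0 and rearranging gives the linear system (I - Q) h = 1:
  [7/9, -2/9, -4/9] . (h_P, h_R, h_S) = 1
  [-2/9, 7/9, -2/9] . (h_P, h_R, h_S) = 1
  [-2/9, -1/9, 8/9] . (h_P, h_R, h_S) = 1

Solving yields:
  h_P = 477/137
  h_R = 405/137
  h_S = 324/137

Starting state is P, so the expected hitting time is h_P = 477/137.

Answer: 477/137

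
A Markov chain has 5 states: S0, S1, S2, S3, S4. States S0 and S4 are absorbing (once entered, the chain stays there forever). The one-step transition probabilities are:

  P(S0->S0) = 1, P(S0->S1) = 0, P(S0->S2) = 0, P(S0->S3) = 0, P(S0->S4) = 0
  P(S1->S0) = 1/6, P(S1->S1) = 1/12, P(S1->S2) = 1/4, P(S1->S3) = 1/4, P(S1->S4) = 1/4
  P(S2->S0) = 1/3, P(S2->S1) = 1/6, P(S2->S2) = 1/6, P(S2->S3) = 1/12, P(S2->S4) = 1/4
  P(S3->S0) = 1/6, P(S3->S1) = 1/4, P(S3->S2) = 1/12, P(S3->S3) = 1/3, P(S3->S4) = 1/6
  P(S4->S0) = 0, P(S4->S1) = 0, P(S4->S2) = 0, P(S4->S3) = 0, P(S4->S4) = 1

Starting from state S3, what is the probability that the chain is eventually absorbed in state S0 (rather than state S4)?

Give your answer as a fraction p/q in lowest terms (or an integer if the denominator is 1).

Answer: 88/179

Derivation:
Let a_i = P(absorbed in S0 | start in state i).
Boundary conditions: a_S0 = 1, a_S4 = 0.
For each transient state i, a_i = sum_j P(i->j) * a_j:
  a_S1 = 1/6*a_S0 + 1/12*a_S1 + 1/4*a_S2 + 1/4*a_S3 + 1/4*a_S4
  a_S2 = 1/3*a_S0 + 1/6*a_S1 + 1/6*a_S2 + 1/12*a_S3 + 1/4*a_S4
  a_S3 = 1/6*a_S0 + 1/4*a_S1 + 1/12*a_S2 + 1/3*a_S3 + 1/6*a_S4

Substituting a_S0 = 1 and a_S4 = 0, rearrange to (I - Q) a = r where r[i] = P(i -> S0):
  [11/12, -1/4, -1/4] . (a_S1, a_S2, a_S3) = 1/6
  [-1/6, 5/6, -1/12] . (a_S1, a_S2, a_S3) = 1/3
  [-1/4, -1/12, 2/3] . (a_S1, a_S2, a_S3) = 1/6

Solving yields:
  a_S1 = 83/179
  a_S2 = 97/179
  a_S3 = 88/179

Starting state is S3, so the absorption probability is a_S3 = 88/179.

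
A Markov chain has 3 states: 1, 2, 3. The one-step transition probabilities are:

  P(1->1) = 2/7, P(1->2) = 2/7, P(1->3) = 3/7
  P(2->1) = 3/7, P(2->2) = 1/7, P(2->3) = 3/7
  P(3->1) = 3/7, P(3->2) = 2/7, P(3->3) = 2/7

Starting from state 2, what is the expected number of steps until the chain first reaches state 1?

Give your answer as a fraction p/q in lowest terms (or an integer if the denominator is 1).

Answer: 7/3

Derivation:
Let h_i = expected steps to first reach 1 from state i.
Boundary: h_1 = 0.
First-step equations for the other states:
  h_2 = 1 + 3/7*h_1 + 1/7*h_2 + 3/7*h_3
  h_3 = 1 + 3/7*h_1 + 2/7*h_2 + 2/7*h_3

Substituting h_1 = 0 and rearranging gives the linear system (I - Q) h = 1:
  [6/7, -3/7] . (h_2, h_3) = 1
  [-2/7, 5/7] . (h_2, h_3) = 1

Solving yields:
  h_2 = 7/3
  h_3 = 7/3

Starting state is 2, so the expected hitting time is h_2 = 7/3.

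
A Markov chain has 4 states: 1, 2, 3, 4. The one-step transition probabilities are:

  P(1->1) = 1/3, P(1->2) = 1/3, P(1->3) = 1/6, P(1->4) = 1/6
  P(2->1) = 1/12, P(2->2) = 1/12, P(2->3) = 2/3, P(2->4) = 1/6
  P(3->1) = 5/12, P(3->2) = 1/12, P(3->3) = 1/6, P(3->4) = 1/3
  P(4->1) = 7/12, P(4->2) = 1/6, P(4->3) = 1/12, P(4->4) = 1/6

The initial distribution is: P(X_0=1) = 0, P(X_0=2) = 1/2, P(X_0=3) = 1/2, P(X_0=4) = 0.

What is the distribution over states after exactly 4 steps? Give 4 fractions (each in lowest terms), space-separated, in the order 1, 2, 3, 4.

Answer: 7271/20736 49/256 437/1728 1063/5184

Derivation:
Propagating the distribution step by step (d_{t+1} = d_t * P):
d_0 = (1=0, 2=1/2, 3=1/2, 4=0)
  d_1[1] = 0*1/3 + 1/2*1/12 + 1/2*5/12 + 0*7/12 = 1/4
  d_1[2] = 0*1/3 + 1/2*1/12 + 1/2*1/12 + 0*1/6 = 1/12
  d_1[3] = 0*1/6 + 1/2*2/3 + 1/2*1/6 + 0*1/12 = 5/12
  d_1[4] = 0*1/6 + 1/2*1/6 + 1/2*1/3 + 0*1/6 = 1/4
d_1 = (1=1/4, 2=1/12, 3=5/12, 4=1/4)
  d_2[1] = 1/4*1/3 + 1/12*1/12 + 5/12*5/12 + 1/4*7/12 = 59/144
  d_2[2] = 1/4*1/3 + 1/12*1/12 + 5/12*1/12 + 1/4*1/6 = 1/6
  d_2[3] = 1/4*1/6 + 1/12*2/3 + 5/12*1/6 + 1/4*1/12 = 3/16
  d_2[4] = 1/4*1/6 + 1/12*1/6 + 5/12*1/3 + 1/4*1/6 = 17/72
d_2 = (1=59/144, 2=1/6, 3=3/16, 4=17/72)
  d_3[1] = 59/144*1/3 + 1/6*1/12 + 3/16*5/12 + 17/72*7/12 = 211/576
  d_3[2] = 59/144*1/3 + 1/6*1/12 + 3/16*1/12 + 17/72*1/6 = 355/1728
  d_3[3] = 59/144*1/6 + 1/6*2/3 + 3/16*1/6 + 17/72*1/12 = 199/864
  d_3[4] = 59/144*1/6 + 1/6*1/6 + 3/16*1/3 + 17/72*1/6 = 19/96
d_3 = (1=211/576, 2=355/1728, 3=199/864, 4=19/96)
  d_4[1] = 211/576*1/3 + 355/1728*1/12 + 199/864*5/12 + 19/96*7/12 = 7271/20736
  d_4[2] = 211/576*1/3 + 355/1728*1/12 + 199/864*1/12 + 19/96*1/6 = 49/256
  d_4[3] = 211/576*1/6 + 355/1728*2/3 + 199/864*1/6 + 19/96*1/12 = 437/1728
  d_4[4] = 211/576*1/6 + 355/1728*1/6 + 199/864*1/3 + 19/96*1/6 = 1063/5184
d_4 = (1=7271/20736, 2=49/256, 3=437/1728, 4=1063/5184)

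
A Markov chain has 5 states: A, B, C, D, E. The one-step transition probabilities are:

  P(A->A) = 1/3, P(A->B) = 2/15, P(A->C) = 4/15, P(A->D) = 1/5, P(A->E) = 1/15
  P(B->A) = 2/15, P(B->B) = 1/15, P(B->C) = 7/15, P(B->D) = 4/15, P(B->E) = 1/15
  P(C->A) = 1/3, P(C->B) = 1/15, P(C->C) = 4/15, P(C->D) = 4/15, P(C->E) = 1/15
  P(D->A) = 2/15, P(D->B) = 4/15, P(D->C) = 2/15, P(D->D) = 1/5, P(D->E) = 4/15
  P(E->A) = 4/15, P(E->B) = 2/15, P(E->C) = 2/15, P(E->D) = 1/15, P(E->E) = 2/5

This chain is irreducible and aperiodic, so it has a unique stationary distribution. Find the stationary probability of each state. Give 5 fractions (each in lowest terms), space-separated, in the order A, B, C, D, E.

Answer: 1611/6323 2564/18969 4648/18969 1289/6323 1019/6323

Derivation:
The stationary distribution satisfies pi = pi * P, i.e.:
  pi_A = 1/3*pi_A + 2/15*pi_B + 1/3*pi_C + 2/15*pi_D + 4/15*pi_E
  pi_B = 2/15*pi_A + 1/15*pi_B + 1/15*pi_C + 4/15*pi_D + 2/15*pi_E
  pi_C = 4/15*pi_A + 7/15*pi_B + 4/15*pi_C + 2/15*pi_D + 2/15*pi_E
  pi_D = 1/5*pi_A + 4/15*pi_B + 4/15*pi_C + 1/5*pi_D + 1/15*pi_E
  pi_E = 1/15*pi_A + 1/15*pi_B + 1/15*pi_C + 4/15*pi_D + 2/5*pi_E
with normalization: pi_A + pi_B + pi_C + pi_D + pi_E = 1.

Using the first 4 balance equations plus normalization, the linear system A*pi = b is:
  [-2/3, 2/15, 1/3, 2/15, 4/15] . pi = 0
  [2/15, -14/15, 1/15, 4/15, 2/15] . pi = 0
  [4/15, 7/15, -11/15, 2/15, 2/15] . pi = 0
  [1/5, 4/15, 4/15, -4/5, 1/15] . pi = 0
  [1, 1, 1, 1, 1] . pi = 1

Solving yields:
  pi_A = 1611/6323
  pi_B = 2564/18969
  pi_C = 4648/18969
  pi_D = 1289/6323
  pi_E = 1019/6323

Verification (pi * P):
  1611/6323*1/3 + 2564/18969*2/15 + 4648/18969*1/3 + 1289/6323*2/15 + 1019/6323*4/15 = 1611/6323 = pi_A  (ok)
  1611/6323*2/15 + 2564/18969*1/15 + 4648/18969*1/15 + 1289/6323*4/15 + 1019/6323*2/15 = 2564/18969 = pi_B  (ok)
  1611/6323*4/15 + 2564/18969*7/15 + 4648/18969*4/15 + 1289/6323*2/15 + 1019/6323*2/15 = 4648/18969 = pi_C  (ok)
  1611/6323*1/5 + 2564/18969*4/15 + 4648/18969*4/15 + 1289/6323*1/5 + 1019/6323*1/15 = 1289/6323 = pi_D  (ok)
  1611/6323*1/15 + 2564/18969*1/15 + 4648/18969*1/15 + 1289/6323*4/15 + 1019/6323*2/5 = 1019/6323 = pi_E  (ok)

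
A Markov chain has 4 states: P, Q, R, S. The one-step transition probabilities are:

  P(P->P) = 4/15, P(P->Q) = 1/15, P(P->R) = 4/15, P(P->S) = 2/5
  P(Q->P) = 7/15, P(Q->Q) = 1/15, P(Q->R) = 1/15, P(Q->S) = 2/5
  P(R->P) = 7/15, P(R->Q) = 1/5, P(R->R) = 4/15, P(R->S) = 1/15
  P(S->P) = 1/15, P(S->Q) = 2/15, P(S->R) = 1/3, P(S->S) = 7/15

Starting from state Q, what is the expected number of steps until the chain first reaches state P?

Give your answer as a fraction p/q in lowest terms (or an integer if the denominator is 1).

Let h_i = expected steps to first reach P from state i.
Boundary: h_P = 0.
First-step equations for the other states:
  h_Q = 1 + 7/15*h_P + 1/15*h_Q + 1/15*h_R + 2/5*h_S
  h_R = 1 + 7/15*h_P + 1/5*h_Q + 4/15*h_R + 1/15*h_S
  h_S = 1 + 1/15*h_P + 2/15*h_Q + 1/3*h_R + 7/15*h_S

Substituting h_P = 0 and rearranging gives the linear system (I - Q) h = 1:
  [14/15, -1/15, -2/5] . (h_Q, h_R, h_S) = 1
  [-1/5, 11/15, -1/15] . (h_Q, h_R, h_S) = 1
  [-2/15, -1/3, 8/15] . (h_Q, h_R, h_S) = 1

Solving yields:
  h_Q = 1410/457
  h_R = 1185/457
  h_S = 1950/457

Starting state is Q, so the expected hitting time is h_Q = 1410/457.

Answer: 1410/457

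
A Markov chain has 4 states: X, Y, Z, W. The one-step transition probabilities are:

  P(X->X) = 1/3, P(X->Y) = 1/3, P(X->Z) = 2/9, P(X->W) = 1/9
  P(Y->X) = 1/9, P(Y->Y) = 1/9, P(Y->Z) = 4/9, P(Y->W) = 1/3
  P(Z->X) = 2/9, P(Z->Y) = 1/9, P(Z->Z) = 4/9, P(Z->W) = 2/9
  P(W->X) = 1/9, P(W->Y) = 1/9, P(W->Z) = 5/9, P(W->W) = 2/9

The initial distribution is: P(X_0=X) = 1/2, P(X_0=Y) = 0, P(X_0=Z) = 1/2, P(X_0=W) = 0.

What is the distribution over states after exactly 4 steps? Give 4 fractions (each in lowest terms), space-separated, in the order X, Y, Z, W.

Propagating the distribution step by step (d_{t+1} = d_t * P):
d_0 = (X=1/2, Y=0, Z=1/2, W=0)
  d_1[X] = 1/2*1/3 + 0*1/9 + 1/2*2/9 + 0*1/9 = 5/18
  d_1[Y] = 1/2*1/3 + 0*1/9 + 1/2*1/9 + 0*1/9 = 2/9
  d_1[Z] = 1/2*2/9 + 0*4/9 + 1/2*4/9 + 0*5/9 = 1/3
  d_1[W] = 1/2*1/9 + 0*1/3 + 1/2*2/9 + 0*2/9 = 1/6
d_1 = (X=5/18, Y=2/9, Z=1/3, W=1/6)
  d_2[X] = 5/18*1/3 + 2/9*1/9 + 1/3*2/9 + 1/6*1/9 = 17/81
  d_2[Y] = 5/18*1/3 + 2/9*1/9 + 1/3*1/9 + 1/6*1/9 = 14/81
  d_2[Z] = 5/18*2/9 + 2/9*4/9 + 1/3*4/9 + 1/6*5/9 = 65/162
  d_2[W] = 5/18*1/9 + 2/9*1/3 + 1/3*2/9 + 1/6*2/9 = 35/162
d_2 = (X=17/81, Y=14/81, Z=65/162, W=35/162)
  d_3[X] = 17/81*1/3 + 14/81*1/9 + 65/162*2/9 + 35/162*1/9 = 295/1458
  d_3[Y] = 17/81*1/3 + 14/81*1/9 + 65/162*1/9 + 35/162*1/9 = 115/729
  d_3[Z] = 17/81*2/9 + 14/81*4/9 + 65/162*4/9 + 35/162*5/9 = 205/486
  d_3[W] = 17/81*1/9 + 14/81*1/3 + 65/162*2/9 + 35/162*2/9 = 53/243
d_3 = (X=295/1458, Y=115/729, Z=205/486, W=53/243)
  d_4[X] = 295/1458*1/3 + 115/729*1/9 + 205/486*2/9 + 53/243*1/9 = 2663/13122
  d_4[Y] = 295/1458*1/3 + 115/729*1/9 + 205/486*1/9 + 53/243*1/9 = 1024/6561
  d_4[Z] = 295/1458*2/9 + 115/729*4/9 + 205/486*4/9 + 53/243*5/9 = 2780/6561
  d_4[W] = 295/1458*1/9 + 115/729*1/3 + 205/486*2/9 + 53/243*2/9 = 2851/13122
d_4 = (X=2663/13122, Y=1024/6561, Z=2780/6561, W=2851/13122)

Answer: 2663/13122 1024/6561 2780/6561 2851/13122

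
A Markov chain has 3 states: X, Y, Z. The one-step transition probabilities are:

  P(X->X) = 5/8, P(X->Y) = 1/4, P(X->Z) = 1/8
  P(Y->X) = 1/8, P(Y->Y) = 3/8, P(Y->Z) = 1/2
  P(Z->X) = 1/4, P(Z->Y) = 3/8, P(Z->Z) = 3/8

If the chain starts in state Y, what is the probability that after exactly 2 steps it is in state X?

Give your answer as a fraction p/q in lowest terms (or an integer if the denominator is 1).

Answer: 1/4

Derivation:
Computing P^2 by repeated multiplication:
P^1 =
  X: [5/8, 1/4, 1/8]
  Y: [1/8, 3/8, 1/2]
  Z: [1/4, 3/8, 3/8]
P^2 =
  X: [29/64, 19/64, 1/4]
  Y: [1/4, 23/64, 25/64]
  Z: [19/64, 11/32, 23/64]

(P^2)[Y -> X] = 1/4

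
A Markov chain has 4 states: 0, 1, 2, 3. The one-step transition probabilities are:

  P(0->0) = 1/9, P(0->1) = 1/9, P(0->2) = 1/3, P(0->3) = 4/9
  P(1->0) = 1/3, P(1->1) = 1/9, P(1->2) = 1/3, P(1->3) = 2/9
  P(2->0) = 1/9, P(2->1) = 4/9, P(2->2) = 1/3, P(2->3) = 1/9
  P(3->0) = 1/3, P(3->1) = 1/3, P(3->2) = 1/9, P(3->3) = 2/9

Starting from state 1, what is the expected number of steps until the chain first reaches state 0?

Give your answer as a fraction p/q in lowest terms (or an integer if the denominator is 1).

Answer: 711/191

Derivation:
Let h_i = expected steps to first reach 0 from state i.
Boundary: h_0 = 0.
First-step equations for the other states:
  h_1 = 1 + 1/3*h_0 + 1/9*h_1 + 1/3*h_2 + 2/9*h_3
  h_2 = 1 + 1/9*h_0 + 4/9*h_1 + 1/3*h_2 + 1/9*h_3
  h_3 = 1 + 1/3*h_0 + 1/3*h_1 + 1/9*h_2 + 2/9*h_3

Substituting h_0 = 0 and rearranging gives the linear system (I - Q) h = 1:
  [8/9, -1/3, -2/9] . (h_1, h_2, h_3) = 1
  [-4/9, 2/3, -1/9] . (h_1, h_2, h_3) = 1
  [-1/3, -1/9, 7/9] . (h_1, h_2, h_3) = 1

Solving yields:
  h_1 = 711/191
  h_2 = 873/191
  h_3 = 675/191

Starting state is 1, so the expected hitting time is h_1 = 711/191.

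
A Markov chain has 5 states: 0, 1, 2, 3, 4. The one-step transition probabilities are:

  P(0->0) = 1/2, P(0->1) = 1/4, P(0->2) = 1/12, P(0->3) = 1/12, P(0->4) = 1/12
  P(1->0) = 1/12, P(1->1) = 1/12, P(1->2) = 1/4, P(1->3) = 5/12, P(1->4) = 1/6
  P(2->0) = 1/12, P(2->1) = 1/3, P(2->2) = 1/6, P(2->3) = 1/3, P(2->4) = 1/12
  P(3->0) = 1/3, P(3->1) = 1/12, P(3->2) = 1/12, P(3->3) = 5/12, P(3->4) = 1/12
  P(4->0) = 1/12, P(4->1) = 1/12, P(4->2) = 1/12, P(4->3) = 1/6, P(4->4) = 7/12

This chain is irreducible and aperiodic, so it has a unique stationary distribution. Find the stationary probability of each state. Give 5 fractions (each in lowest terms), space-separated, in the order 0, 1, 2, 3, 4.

Answer: 350/1349 211/1349 161/1349 367/1349 260/1349

Derivation:
The stationary distribution satisfies pi = pi * P, i.e.:
  pi_0 = 1/2*pi_0 + 1/12*pi_1 + 1/12*pi_2 + 1/3*pi_3 + 1/12*pi_4
  pi_1 = 1/4*pi_0 + 1/12*pi_1 + 1/3*pi_2 + 1/12*pi_3 + 1/12*pi_4
  pi_2 = 1/12*pi_0 + 1/4*pi_1 + 1/6*pi_2 + 1/12*pi_3 + 1/12*pi_4
  pi_3 = 1/12*pi_0 + 5/12*pi_1 + 1/3*pi_2 + 5/12*pi_3 + 1/6*pi_4
  pi_4 = 1/12*pi_0 + 1/6*pi_1 + 1/12*pi_2 + 1/12*pi_3 + 7/12*pi_4
with normalization: pi_0 + pi_1 + pi_2 + pi_3 + pi_4 = 1.

Using the first 4 balance equations plus normalization, the linear system A*pi = b is:
  [-1/2, 1/12, 1/12, 1/3, 1/12] . pi = 0
  [1/4, -11/12, 1/3, 1/12, 1/12] . pi = 0
  [1/12, 1/4, -5/6, 1/12, 1/12] . pi = 0
  [1/12, 5/12, 1/3, -7/12, 1/6] . pi = 0
  [1, 1, 1, 1, 1] . pi = 1

Solving yields:
  pi_0 = 350/1349
  pi_1 = 211/1349
  pi_2 = 161/1349
  pi_3 = 367/1349
  pi_4 = 260/1349

Verification (pi * P):
  350/1349*1/2 + 211/1349*1/12 + 161/1349*1/12 + 367/1349*1/3 + 260/1349*1/12 = 350/1349 = pi_0  (ok)
  350/1349*1/4 + 211/1349*1/12 + 161/1349*1/3 + 367/1349*1/12 + 260/1349*1/12 = 211/1349 = pi_1  (ok)
  350/1349*1/12 + 211/1349*1/4 + 161/1349*1/6 + 367/1349*1/12 + 260/1349*1/12 = 161/1349 = pi_2  (ok)
  350/1349*1/12 + 211/1349*5/12 + 161/1349*1/3 + 367/1349*5/12 + 260/1349*1/6 = 367/1349 = pi_3  (ok)
  350/1349*1/12 + 211/1349*1/6 + 161/1349*1/12 + 367/1349*1/12 + 260/1349*7/12 = 260/1349 = pi_4  (ok)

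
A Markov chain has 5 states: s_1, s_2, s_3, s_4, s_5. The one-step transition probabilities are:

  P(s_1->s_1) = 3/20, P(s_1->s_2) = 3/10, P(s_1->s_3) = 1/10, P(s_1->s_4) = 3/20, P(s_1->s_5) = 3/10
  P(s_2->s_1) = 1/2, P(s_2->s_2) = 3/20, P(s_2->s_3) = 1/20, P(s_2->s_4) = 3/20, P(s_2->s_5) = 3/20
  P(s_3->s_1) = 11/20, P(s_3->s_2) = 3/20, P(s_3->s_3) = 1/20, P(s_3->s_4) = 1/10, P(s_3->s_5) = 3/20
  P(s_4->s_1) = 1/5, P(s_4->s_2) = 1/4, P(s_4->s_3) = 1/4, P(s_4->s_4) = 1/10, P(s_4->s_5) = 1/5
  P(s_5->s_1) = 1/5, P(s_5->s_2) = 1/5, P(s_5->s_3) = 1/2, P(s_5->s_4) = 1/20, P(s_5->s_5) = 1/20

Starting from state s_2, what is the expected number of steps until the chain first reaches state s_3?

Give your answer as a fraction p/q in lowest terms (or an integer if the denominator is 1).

Answer: 32175/5554

Derivation:
Let h_i = expected steps to first reach s_3 from state i.
Boundary: h_s_3 = 0.
First-step equations for the other states:
  h_s_1 = 1 + 3/20*h_s_1 + 3/10*h_s_2 + 1/10*h_s_3 + 3/20*h_s_4 + 3/10*h_s_5
  h_s_2 = 1 + 1/2*h_s_1 + 3/20*h_s_2 + 1/20*h_s_3 + 3/20*h_s_4 + 3/20*h_s_5
  h_s_4 = 1 + 1/5*h_s_1 + 1/4*h_s_2 + 1/4*h_s_3 + 1/10*h_s_4 + 1/5*h_s_5
  h_s_5 = 1 + 1/5*h_s_1 + 1/5*h_s_2 + 1/2*h_s_3 + 1/20*h_s_4 + 1/20*h_s_5

Substituting h_s_3 = 0 and rearranging gives the linear system (I - Q) h = 1:
  [17/20, -3/10, -3/20, -3/10] . (h_s_1, h_s_2, h_s_4, h_s_5) = 1
  [-1/2, 17/20, -3/20, -3/20] . (h_s_1, h_s_2, h_s_4, h_s_5) = 1
  [-1/5, -1/4, 9/10, -1/5] . (h_s_1, h_s_2, h_s_4, h_s_5) = 1
  [-1/5, -1/5, -1/20, 19/20] . (h_s_1, h_s_2, h_s_4, h_s_5) = 1

Solving yields:
  h_s_1 = 59315/11108
  h_s_2 = 32175/5554
  h_s_4 = 52395/11108
  h_s_5 = 40485/11108

Starting state is s_2, so the expected hitting time is h_s_2 = 32175/5554.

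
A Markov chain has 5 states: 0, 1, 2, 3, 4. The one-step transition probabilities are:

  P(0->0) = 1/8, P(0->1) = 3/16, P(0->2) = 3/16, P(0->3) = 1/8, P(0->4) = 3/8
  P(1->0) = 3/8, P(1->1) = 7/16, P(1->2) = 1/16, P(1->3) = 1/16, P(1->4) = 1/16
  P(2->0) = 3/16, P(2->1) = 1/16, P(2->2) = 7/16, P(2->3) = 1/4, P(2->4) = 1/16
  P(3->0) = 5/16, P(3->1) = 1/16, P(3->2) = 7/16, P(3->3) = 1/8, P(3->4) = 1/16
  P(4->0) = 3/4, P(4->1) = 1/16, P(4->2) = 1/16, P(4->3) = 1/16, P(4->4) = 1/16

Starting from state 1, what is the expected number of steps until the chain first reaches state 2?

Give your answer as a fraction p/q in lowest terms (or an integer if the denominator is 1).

Answer: 34928/4873

Derivation:
Let h_i = expected steps to first reach 2 from state i.
Boundary: h_2 = 0.
First-step equations for the other states:
  h_0 = 1 + 1/8*h_0 + 3/16*h_1 + 3/16*h_2 + 1/8*h_3 + 3/8*h_4
  h_1 = 1 + 3/8*h_0 + 7/16*h_1 + 1/16*h_2 + 1/16*h_3 + 1/16*h_4
  h_3 = 1 + 5/16*h_0 + 1/16*h_1 + 7/16*h_2 + 1/8*h_3 + 1/16*h_4
  h_4 = 1 + 3/4*h_0 + 1/16*h_1 + 1/16*h_2 + 1/16*h_3 + 1/16*h_4

Substituting h_2 = 0 and rearranging gives the linear system (I - Q) h = 1:
  [7/8, -3/16, -1/8, -3/8] . (h_0, h_1, h_3, h_4) = 1
  [-3/8, 9/16, -1/16, -1/16] . (h_0, h_1, h_3, h_4) = 1
  [-5/16, -1/16, 7/8, -1/16] . (h_0, h_1, h_3, h_4) = 1
  [-3/4, -1/16, -1/16, 15/16] . (h_0, h_1, h_3, h_4) = 1

Solving yields:
  h_0 = 30320/4873
  h_1 = 34928/4873
  h_3 = 48/11
  h_4 = 33200/4873

Starting state is 1, so the expected hitting time is h_1 = 34928/4873.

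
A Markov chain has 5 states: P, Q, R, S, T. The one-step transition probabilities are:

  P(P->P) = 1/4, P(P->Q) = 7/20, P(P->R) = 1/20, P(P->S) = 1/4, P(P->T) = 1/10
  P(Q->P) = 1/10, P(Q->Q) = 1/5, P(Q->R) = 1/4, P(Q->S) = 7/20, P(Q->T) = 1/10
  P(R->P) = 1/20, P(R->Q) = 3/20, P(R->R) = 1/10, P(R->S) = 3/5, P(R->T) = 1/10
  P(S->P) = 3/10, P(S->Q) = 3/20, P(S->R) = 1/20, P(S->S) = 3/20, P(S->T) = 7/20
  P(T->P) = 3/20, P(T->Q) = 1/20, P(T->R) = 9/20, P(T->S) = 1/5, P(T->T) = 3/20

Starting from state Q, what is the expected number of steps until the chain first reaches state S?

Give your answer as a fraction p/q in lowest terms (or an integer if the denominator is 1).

Answer: 114/43

Derivation:
Let h_i = expected steps to first reach S from state i.
Boundary: h_S = 0.
First-step equations for the other states:
  h_P = 1 + 1/4*h_P + 7/20*h_Q + 1/20*h_R + 1/4*h_S + 1/10*h_T
  h_Q = 1 + 1/10*h_P + 1/5*h_Q + 1/4*h_R + 7/20*h_S + 1/10*h_T
  h_R = 1 + 1/20*h_P + 3/20*h_Q + 1/10*h_R + 3/5*h_S + 1/10*h_T
  h_T = 1 + 3/20*h_P + 1/20*h_Q + 9/20*h_R + 1/5*h_S + 3/20*h_T

Substituting h_S = 0 and rearranging gives the linear system (I - Q) h = 1:
  [3/4, -7/20, -1/20, -1/10] . (h_P, h_Q, h_R, h_T) = 1
  [-1/10, 4/5, -1/4, -1/10] . (h_P, h_Q, h_R, h_T) = 1
  [-1/20, -3/20, 9/10, -1/10] . (h_P, h_Q, h_R, h_T) = 1
  [-3/20, -1/20, -9/20, 17/20] . (h_P, h_Q, h_R, h_T) = 1

Solving yields:
  h_P = 5738/1849
  h_Q = 114/43
  h_R = 3800/1849
  h_T = 5488/1849

Starting state is Q, so the expected hitting time is h_Q = 114/43.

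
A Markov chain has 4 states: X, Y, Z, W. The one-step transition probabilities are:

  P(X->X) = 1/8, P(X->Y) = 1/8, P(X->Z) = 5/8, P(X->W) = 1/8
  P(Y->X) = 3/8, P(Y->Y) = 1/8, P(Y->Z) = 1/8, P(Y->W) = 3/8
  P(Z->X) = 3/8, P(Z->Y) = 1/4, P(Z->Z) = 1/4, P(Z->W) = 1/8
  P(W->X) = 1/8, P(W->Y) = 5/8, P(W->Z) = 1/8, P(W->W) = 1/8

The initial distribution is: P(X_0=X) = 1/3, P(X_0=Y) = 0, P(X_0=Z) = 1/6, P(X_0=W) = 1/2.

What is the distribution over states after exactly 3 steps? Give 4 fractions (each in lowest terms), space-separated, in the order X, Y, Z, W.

Propagating the distribution step by step (d_{t+1} = d_t * P):
d_0 = (X=1/3, Y=0, Z=1/6, W=1/2)
  d_1[X] = 1/3*1/8 + 0*3/8 + 1/6*3/8 + 1/2*1/8 = 1/6
  d_1[Y] = 1/3*1/8 + 0*1/8 + 1/6*1/4 + 1/2*5/8 = 19/48
  d_1[Z] = 1/3*5/8 + 0*1/8 + 1/6*1/4 + 1/2*1/8 = 5/16
  d_1[W] = 1/3*1/8 + 0*3/8 + 1/6*1/8 + 1/2*1/8 = 1/8
d_1 = (X=1/6, Y=19/48, Z=5/16, W=1/8)
  d_2[X] = 1/6*1/8 + 19/48*3/8 + 5/16*3/8 + 1/8*1/8 = 29/96
  d_2[Y] = 1/6*1/8 + 19/48*1/8 + 5/16*1/4 + 1/8*5/8 = 29/128
  d_2[Z] = 1/6*5/8 + 19/48*1/8 + 5/16*1/4 + 1/8*1/8 = 95/384
  d_2[W] = 1/6*1/8 + 19/48*3/8 + 5/16*1/8 + 1/8*1/8 = 43/192
d_2 = (X=29/96, Y=29/128, Z=95/384, W=43/192)
  d_3[X] = 29/96*1/8 + 29/128*3/8 + 95/384*3/8 + 43/192*1/8 = 187/768
  d_3[Y] = 29/96*1/8 + 29/128*1/8 + 95/384*1/4 + 43/192*5/8 = 823/3072
  d_3[Z] = 29/96*5/8 + 29/128*1/8 + 95/384*1/4 + 43/192*1/8 = 943/3072
  d_3[W] = 29/96*1/8 + 29/128*3/8 + 95/384*1/8 + 43/192*1/8 = 93/512
d_3 = (X=187/768, Y=823/3072, Z=943/3072, W=93/512)

Answer: 187/768 823/3072 943/3072 93/512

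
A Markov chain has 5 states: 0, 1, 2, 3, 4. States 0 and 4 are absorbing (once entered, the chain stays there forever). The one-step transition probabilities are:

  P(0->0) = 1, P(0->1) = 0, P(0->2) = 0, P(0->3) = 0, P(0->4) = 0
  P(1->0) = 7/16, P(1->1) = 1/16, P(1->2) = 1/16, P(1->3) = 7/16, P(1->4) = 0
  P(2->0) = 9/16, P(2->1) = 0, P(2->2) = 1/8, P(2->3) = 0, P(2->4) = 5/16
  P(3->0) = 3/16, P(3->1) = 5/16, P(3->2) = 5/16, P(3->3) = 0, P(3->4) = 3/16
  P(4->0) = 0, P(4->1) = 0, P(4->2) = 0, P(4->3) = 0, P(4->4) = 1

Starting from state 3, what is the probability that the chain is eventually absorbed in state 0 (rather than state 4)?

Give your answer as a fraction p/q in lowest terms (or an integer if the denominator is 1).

Let a_i = P(absorbed in 0 | start in state i).
Boundary conditions: a_0 = 1, a_4 = 0.
For each transient state i, a_i = sum_j P(i->j) * a_j:
  a_1 = 7/16*a_0 + 1/16*a_1 + 1/16*a_2 + 7/16*a_3 + 0*a_4
  a_2 = 9/16*a_0 + 0*a_1 + 1/8*a_2 + 0*a_3 + 5/16*a_4
  a_3 = 3/16*a_0 + 5/16*a_1 + 5/16*a_2 + 0*a_3 + 3/16*a_4

Substituting a_0 = 1 and a_4 = 0, rearrange to (I - Q) a = r where r[i] = P(i -> 0):
  [15/16, -1/16, -7/16] . (a_1, a_2, a_3) = 7/16
  [0, 7/8, 0] . (a_1, a_2, a_3) = 9/16
  [-5/16, -5/16, 1] . (a_1, a_2, a_3) = 3/16

Solving yields:
  a_1 = 2321/2870
  a_2 = 9/14
  a_3 = 184/287

Starting state is 3, so the absorption probability is a_3 = 184/287.

Answer: 184/287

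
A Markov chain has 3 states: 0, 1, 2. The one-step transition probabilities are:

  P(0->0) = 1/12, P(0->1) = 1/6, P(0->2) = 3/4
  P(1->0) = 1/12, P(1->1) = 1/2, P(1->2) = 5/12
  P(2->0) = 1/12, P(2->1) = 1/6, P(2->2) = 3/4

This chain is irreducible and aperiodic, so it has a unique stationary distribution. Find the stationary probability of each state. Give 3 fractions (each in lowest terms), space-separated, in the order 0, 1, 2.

The stationary distribution satisfies pi = pi * P, i.e.:
  pi_0 = 1/12*pi_0 + 1/12*pi_1 + 1/12*pi_2
  pi_1 = 1/6*pi_0 + 1/2*pi_1 + 1/6*pi_2
  pi_2 = 3/4*pi_0 + 5/12*pi_1 + 3/4*pi_2
with normalization: pi_0 + pi_1 + pi_2 = 1.

Using the first 2 balance equations plus normalization, the linear system A*pi = b is:
  [-11/12, 1/12, 1/12] . pi = 0
  [1/6, -1/2, 1/6] . pi = 0
  [1, 1, 1] . pi = 1

Solving yields:
  pi_0 = 1/12
  pi_1 = 1/4
  pi_2 = 2/3

Verification (pi * P):
  1/12*1/12 + 1/4*1/12 + 2/3*1/12 = 1/12 = pi_0  (ok)
  1/12*1/6 + 1/4*1/2 + 2/3*1/6 = 1/4 = pi_1  (ok)
  1/12*3/4 + 1/4*5/12 + 2/3*3/4 = 2/3 = pi_2  (ok)

Answer: 1/12 1/4 2/3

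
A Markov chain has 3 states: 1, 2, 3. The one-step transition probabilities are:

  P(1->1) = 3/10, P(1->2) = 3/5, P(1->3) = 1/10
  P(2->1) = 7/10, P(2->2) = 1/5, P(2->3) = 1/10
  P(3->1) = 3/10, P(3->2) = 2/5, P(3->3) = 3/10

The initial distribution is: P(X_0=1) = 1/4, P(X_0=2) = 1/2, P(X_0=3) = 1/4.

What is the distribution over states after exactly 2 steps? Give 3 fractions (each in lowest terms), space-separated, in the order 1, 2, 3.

Answer: 11/25 43/100 13/100

Derivation:
Propagating the distribution step by step (d_{t+1} = d_t * P):
d_0 = (1=1/4, 2=1/2, 3=1/4)
  d_1[1] = 1/4*3/10 + 1/2*7/10 + 1/4*3/10 = 1/2
  d_1[2] = 1/4*3/5 + 1/2*1/5 + 1/4*2/5 = 7/20
  d_1[3] = 1/4*1/10 + 1/2*1/10 + 1/4*3/10 = 3/20
d_1 = (1=1/2, 2=7/20, 3=3/20)
  d_2[1] = 1/2*3/10 + 7/20*7/10 + 3/20*3/10 = 11/25
  d_2[2] = 1/2*3/5 + 7/20*1/5 + 3/20*2/5 = 43/100
  d_2[3] = 1/2*1/10 + 7/20*1/10 + 3/20*3/10 = 13/100
d_2 = (1=11/25, 2=43/100, 3=13/100)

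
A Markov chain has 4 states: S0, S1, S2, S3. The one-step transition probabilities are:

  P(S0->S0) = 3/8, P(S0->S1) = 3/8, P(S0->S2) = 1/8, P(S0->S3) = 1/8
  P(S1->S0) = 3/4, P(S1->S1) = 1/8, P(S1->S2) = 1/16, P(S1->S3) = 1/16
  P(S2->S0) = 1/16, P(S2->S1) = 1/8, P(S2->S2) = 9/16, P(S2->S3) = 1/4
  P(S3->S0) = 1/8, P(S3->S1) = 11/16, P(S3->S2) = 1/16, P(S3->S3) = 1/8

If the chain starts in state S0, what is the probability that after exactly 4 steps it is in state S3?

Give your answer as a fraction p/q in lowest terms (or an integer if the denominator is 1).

Answer: 4151/32768

Derivation:
Computing P^4 by repeated multiplication:
P^1 =
  S0: [3/8, 3/8, 1/8, 1/8]
  S1: [3/4, 1/8, 1/16, 1/16]
  S2: [1/16, 1/8, 9/16, 1/4]
  S3: [1/8, 11/16, 1/16, 1/8]
P^2 =
  S0: [57/128, 37/128, 19/128, 15/128]
  S1: [99/256, 89/256, 9/64, 1/8]
  S2: [47/256, 9/32, 89/256, 3/16]
  S3: [149/256, 29/128, 13/128, 23/256]
P^3 =
  S0: [835/2048, 619/2048, 337/2048, 257/2048]
  S1: [881/2048, 299/1024, 643/4096, 495/4096]
  S2: [1331/4096, 283/1024, 1015/4096, 309/2048]
  S3: [831/2048, 1315/4096, 613/4096, 253/2048]
P^4 =
  S0: [13289/32768, 9749/32768, 5579/32768, 4151/32768]
  S1: [26557/65536, 19695/65536, 5501/32768, 4141/32768]
  S2: [23821/65536, 9539/32768, 13547/65536, 4545/32768]
  S3: [27377/65536, 9697/32768, 5331/32768, 8103/65536]

(P^4)[S0 -> S3] = 4151/32768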